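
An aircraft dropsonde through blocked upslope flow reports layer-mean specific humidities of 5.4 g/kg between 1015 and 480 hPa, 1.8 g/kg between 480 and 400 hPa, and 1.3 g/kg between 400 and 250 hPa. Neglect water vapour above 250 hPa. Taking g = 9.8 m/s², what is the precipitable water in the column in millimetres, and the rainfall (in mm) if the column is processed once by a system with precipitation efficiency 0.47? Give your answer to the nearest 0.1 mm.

Precipitable water is the column-integrated vapour mass per unit area: PW = (1/g) Σ q̄ Δp, with q in kg/kg and Δp in Pa (1 kg/m² of water = 1 mm).
Layer 1015–480 hPa: Δp = 535 hPa = 53500 Pa, q̄ = 0.0054 kg/kg → 0.0054 × 53500 / 9.8 = 29.48 mm
Layer 480–400 hPa: Δp = 80 hPa = 8000 Pa, q̄ = 0.0018 kg/kg → 0.0018 × 8000 / 9.8 = 1.47 mm
Layer 400–250 hPa: Δp = 150 hPa = 15000 Pa, q̄ = 0.0013 kg/kg → 0.0013 × 15000 / 9.8 = 1.99 mm
PW = 29.48 + 1.47 + 1.99 = 32.94 ≈ 32.9 mm.
Rainfall = ε × PW = 0.47 × 32.9 = 15.5 mm.

PW ≈ 32.9 mm; rainfall ≈ 15.5 mm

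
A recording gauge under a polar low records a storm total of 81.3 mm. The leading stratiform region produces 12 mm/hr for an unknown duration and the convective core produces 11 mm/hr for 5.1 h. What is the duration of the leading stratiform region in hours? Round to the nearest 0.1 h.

Known phases: 11 × 5.1 = 56.1 mm.
Remaining depth = 81.3 − 56.1 = 25.2 mm.
Duration = 25.2 / 12 = 2.1 h.

duration ≈ 2.1 h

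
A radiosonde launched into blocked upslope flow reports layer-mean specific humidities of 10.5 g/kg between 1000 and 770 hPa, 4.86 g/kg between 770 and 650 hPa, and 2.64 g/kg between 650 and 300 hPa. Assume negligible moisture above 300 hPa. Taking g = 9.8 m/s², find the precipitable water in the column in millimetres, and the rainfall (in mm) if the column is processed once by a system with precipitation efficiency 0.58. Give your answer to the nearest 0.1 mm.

PW ≈ 40.0 mm; rainfall ≈ 23.2 mm

Precipitable water is the column-integrated vapour mass per unit area: PW = (1/g) Σ q̄ Δp, with q in kg/kg and Δp in Pa (1 kg/m² of water = 1 mm).
Layer 1000–770 hPa: Δp = 230 hPa = 23000 Pa, q̄ = 0.0105 kg/kg → 0.0105 × 23000 / 9.8 = 24.64 mm
Layer 770–650 hPa: Δp = 120 hPa = 12000 Pa, q̄ = 0.00486 kg/kg → 0.00486 × 12000 / 9.8 = 5.95 mm
Layer 650–300 hPa: Δp = 350 hPa = 35000 Pa, q̄ = 0.00264 kg/kg → 0.00264 × 35000 / 9.8 = 9.43 mm
PW = 24.64 + 5.95 + 9.43 = 40.02 ≈ 40.0 mm.
Rainfall = ε × PW = 0.58 × 40.0 = 23.2 mm.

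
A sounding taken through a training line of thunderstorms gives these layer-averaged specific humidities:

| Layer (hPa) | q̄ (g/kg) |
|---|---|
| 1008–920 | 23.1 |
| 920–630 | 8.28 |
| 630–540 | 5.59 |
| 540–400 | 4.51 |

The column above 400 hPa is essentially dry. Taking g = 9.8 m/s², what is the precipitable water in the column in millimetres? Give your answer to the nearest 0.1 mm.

Precipitable water is the column-integrated vapour mass per unit area: PW = (1/g) Σ q̄ Δp, with q in kg/kg and Δp in Pa (1 kg/m² of water = 1 mm).
Layer 1008–920 hPa: Δp = 88 hPa = 8800 Pa, q̄ = 0.0231 kg/kg → 0.0231 × 8800 / 9.8 = 20.74 mm
Layer 920–630 hPa: Δp = 290 hPa = 29000 Pa, q̄ = 0.00828 kg/kg → 0.00828 × 29000 / 9.8 = 24.50 mm
Layer 630–540 hPa: Δp = 90 hPa = 9000 Pa, q̄ = 0.00559 kg/kg → 0.00559 × 9000 / 9.8 = 5.13 mm
Layer 540–400 hPa: Δp = 140 hPa = 14000 Pa, q̄ = 0.00451 kg/kg → 0.00451 × 14000 / 9.8 = 6.44 mm
PW = 20.74 + 24.50 + 5.13 + 6.44 = 56.81 ≈ 56.8 mm.

PW ≈ 56.8 mm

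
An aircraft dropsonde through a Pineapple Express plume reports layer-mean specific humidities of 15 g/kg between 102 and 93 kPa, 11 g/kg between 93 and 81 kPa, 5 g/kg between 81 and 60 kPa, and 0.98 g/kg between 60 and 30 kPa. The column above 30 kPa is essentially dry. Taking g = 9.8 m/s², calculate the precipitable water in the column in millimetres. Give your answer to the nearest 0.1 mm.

Precipitable water is the column-integrated vapour mass per unit area: PW = (1/g) Σ q̄ Δp, with q in kg/kg and Δp in Pa (1 kg/m² of water = 1 mm).
Layer 102–93 kPa: Δp = 90 hPa = 9000 Pa, q̄ = 0.015 kg/kg → 0.015 × 9000 / 9.8 = 13.78 mm
Layer 93–81 kPa: Δp = 120 hPa = 12000 Pa, q̄ = 0.011 kg/kg → 0.011 × 12000 / 9.8 = 13.47 mm
Layer 81–60 kPa: Δp = 210 hPa = 21000 Pa, q̄ = 0.005 kg/kg → 0.005 × 21000 / 9.8 = 10.71 mm
Layer 60–30 kPa: Δp = 300 hPa = 30000 Pa, q̄ = 0.00098 kg/kg → 0.00098 × 30000 / 9.8 = 3.00 mm
PW = 13.78 + 13.47 + 10.71 + 3.00 = 40.96 ≈ 41.0 mm.

PW ≈ 41.0 mm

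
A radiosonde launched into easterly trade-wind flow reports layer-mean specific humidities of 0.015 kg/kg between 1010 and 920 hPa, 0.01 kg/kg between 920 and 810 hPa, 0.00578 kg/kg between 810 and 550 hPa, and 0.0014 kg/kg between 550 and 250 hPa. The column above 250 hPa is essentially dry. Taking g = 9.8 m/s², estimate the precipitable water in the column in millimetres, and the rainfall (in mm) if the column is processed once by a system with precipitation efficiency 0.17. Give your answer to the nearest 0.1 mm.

PW ≈ 44.6 mm; rainfall ≈ 7.6 mm

Precipitable water is the column-integrated vapour mass per unit area: PW = (1/g) Σ q̄ Δp, with q in kg/kg and Δp in Pa (1 kg/m² of water = 1 mm).
Layer 1010–920 hPa: Δp = 90 hPa = 9000 Pa, q̄ = 0.015 kg/kg → 0.015 × 9000 / 9.8 = 13.78 mm
Layer 920–810 hPa: Δp = 110 hPa = 11000 Pa, q̄ = 0.01 kg/kg → 0.01 × 11000 / 9.8 = 11.22 mm
Layer 810–550 hPa: Δp = 260 hPa = 26000 Pa, q̄ = 0.00578 kg/kg → 0.00578 × 26000 / 9.8 = 15.33 mm
Layer 550–250 hPa: Δp = 300 hPa = 30000 Pa, q̄ = 0.0014 kg/kg → 0.0014 × 30000 / 9.8 = 4.29 mm
PW = 13.78 + 11.22 + 15.33 + 4.29 = 44.62 ≈ 44.6 mm.
Rainfall = ε × PW = 0.17 × 44.6 = 7.6 mm.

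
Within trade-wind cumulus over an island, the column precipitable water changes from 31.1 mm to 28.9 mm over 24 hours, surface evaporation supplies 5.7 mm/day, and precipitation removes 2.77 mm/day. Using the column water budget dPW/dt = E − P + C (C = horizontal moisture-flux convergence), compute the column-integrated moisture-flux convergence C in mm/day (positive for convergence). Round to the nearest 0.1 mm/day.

dPW/dt = (28.9 − 31.1) mm / (24/24 day) = -2.200 mm/day.
C = dPW/dt − E + P = (-2.200) − 5.7 + 2.77 = -5.1 mm/day.

C ≈ -5.1 mm/day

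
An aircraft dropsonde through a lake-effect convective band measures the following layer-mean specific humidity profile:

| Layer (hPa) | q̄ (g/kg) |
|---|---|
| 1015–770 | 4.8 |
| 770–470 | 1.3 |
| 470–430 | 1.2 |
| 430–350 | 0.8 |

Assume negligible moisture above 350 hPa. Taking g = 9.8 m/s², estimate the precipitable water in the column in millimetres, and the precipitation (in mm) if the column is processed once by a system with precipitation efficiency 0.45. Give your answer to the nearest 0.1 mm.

Precipitable water is the column-integrated vapour mass per unit area: PW = (1/g) Σ q̄ Δp, with q in kg/kg and Δp in Pa (1 kg/m² of water = 1 mm).
Layer 1015–770 hPa: Δp = 245 hPa = 24500 Pa, q̄ = 0.0048 kg/kg → 0.0048 × 24500 / 9.8 = 12.00 mm
Layer 770–470 hPa: Δp = 300 hPa = 30000 Pa, q̄ = 0.0013 kg/kg → 0.0013 × 30000 / 9.8 = 3.98 mm
Layer 470–430 hPa: Δp = 40 hPa = 4000 Pa, q̄ = 0.0012 kg/kg → 0.0012 × 4000 / 9.8 = 0.49 mm
Layer 430–350 hPa: Δp = 80 hPa = 8000 Pa, q̄ = 0.0008 kg/kg → 0.0008 × 8000 / 9.8 = 0.65 mm
PW = 12.00 + 3.98 + 0.49 + 0.65 = 17.12 ≈ 17.1 mm.
Precipitation = ε × PW = 0.45 × 17.1 = 7.7 mm.

PW ≈ 17.1 mm; precipitation ≈ 7.7 mm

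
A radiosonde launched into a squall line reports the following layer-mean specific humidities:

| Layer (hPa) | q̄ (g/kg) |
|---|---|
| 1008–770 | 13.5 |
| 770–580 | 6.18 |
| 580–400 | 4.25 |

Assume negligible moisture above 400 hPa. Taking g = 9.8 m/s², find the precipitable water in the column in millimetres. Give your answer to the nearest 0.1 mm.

Precipitable water is the column-integrated vapour mass per unit area: PW = (1/g) Σ q̄ Δp, with q in kg/kg and Δp in Pa (1 kg/m² of water = 1 mm).
Layer 1008–770 hPa: Δp = 238 hPa = 23800 Pa, q̄ = 0.0135 kg/kg → 0.0135 × 23800 / 9.8 = 32.79 mm
Layer 770–580 hPa: Δp = 190 hPa = 19000 Pa, q̄ = 0.00618 kg/kg → 0.00618 × 19000 / 9.8 = 11.98 mm
Layer 580–400 hPa: Δp = 180 hPa = 18000 Pa, q̄ = 0.00425 kg/kg → 0.00425 × 18000 / 9.8 = 7.81 mm
PW = 32.79 + 11.98 + 7.81 = 52.58 ≈ 52.6 mm.

PW ≈ 52.6 mm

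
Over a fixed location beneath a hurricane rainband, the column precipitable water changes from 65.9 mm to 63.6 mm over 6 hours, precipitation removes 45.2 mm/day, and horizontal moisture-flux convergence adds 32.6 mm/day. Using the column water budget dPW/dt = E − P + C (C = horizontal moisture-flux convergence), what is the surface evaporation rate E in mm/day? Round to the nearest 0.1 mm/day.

dPW/dt = (63.6 − 65.9) mm / (6/24 day) = -9.200 mm/day.
E = dPW/dt + P − C = (-9.200) + 45.2 − (32.6) = 3.4 mm/day.

E ≈ 3.4 mm/day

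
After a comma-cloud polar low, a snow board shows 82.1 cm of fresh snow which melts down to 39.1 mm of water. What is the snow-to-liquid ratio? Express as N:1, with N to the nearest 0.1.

Ratio = snow depth / SWE = 821 mm / 39.1 mm = 21.0, i.e. 21.0:1.

ratio ≈ 21.0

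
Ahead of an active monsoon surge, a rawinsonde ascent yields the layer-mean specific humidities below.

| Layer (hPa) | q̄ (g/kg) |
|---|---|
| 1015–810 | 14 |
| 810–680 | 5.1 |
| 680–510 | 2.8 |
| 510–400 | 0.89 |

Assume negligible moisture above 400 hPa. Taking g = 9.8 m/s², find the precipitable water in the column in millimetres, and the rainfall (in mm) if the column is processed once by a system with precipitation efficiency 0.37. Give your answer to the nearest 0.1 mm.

PW ≈ 41.9 mm; rainfall ≈ 15.5 mm

Precipitable water is the column-integrated vapour mass per unit area: PW = (1/g) Σ q̄ Δp, with q in kg/kg and Δp in Pa (1 kg/m² of water = 1 mm).
Layer 1015–810 hPa: Δp = 205 hPa = 20500 Pa, q̄ = 0.014 kg/kg → 0.014 × 20500 / 9.8 = 29.29 mm
Layer 810–680 hPa: Δp = 130 hPa = 13000 Pa, q̄ = 0.0051 kg/kg → 0.0051 × 13000 / 9.8 = 6.77 mm
Layer 680–510 hPa: Δp = 170 hPa = 17000 Pa, q̄ = 0.0028 kg/kg → 0.0028 × 17000 / 9.8 = 4.86 mm
Layer 510–400 hPa: Δp = 110 hPa = 11000 Pa, q̄ = 0.00089 kg/kg → 0.00089 × 11000 / 9.8 = 1.00 mm
PW = 29.29 + 6.77 + 4.86 + 1.00 = 41.92 ≈ 41.9 mm.
Rainfall = ε × PW = 0.37 × 41.9 = 15.5 mm.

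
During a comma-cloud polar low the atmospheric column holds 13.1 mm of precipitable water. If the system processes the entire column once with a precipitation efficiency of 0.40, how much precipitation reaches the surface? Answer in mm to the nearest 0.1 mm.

precipitation ≈ 5.2 mm

Precipitation = ε × PW = 0.40 × 13.1 = 5.2 mm.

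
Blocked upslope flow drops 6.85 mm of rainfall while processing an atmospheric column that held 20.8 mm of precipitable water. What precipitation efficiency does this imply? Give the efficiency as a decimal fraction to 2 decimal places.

ε ≈ 0.33

ε = rainfall / PW = 6.85 / 20.8 = 0.33.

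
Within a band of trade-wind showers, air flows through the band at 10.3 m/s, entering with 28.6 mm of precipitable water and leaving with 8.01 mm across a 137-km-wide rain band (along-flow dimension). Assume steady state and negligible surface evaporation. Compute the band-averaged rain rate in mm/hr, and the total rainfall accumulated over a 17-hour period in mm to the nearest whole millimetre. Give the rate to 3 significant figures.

R ≈ 5.57 mm/hr; total ≈ 95 mm

Column moisture flux per unit crosswind length is F = V × PW.
Inflow: F_in = 10.3 × 28.6 = 294.58 mm·m/s
Outflow: F_out = 10.3 × 8.01 = 82.503 mm·m/s
Steady-state rate R = (F_in − F_out)/L = (294.58 − 82.503) / 137000 m = 1.548e-03 mm/s.
R = 1.548e-03 × 3600 = 5.57 mm/hr.
Over 17 h: total = 5.57 × 17 = 94.69 ≈ 95 mm.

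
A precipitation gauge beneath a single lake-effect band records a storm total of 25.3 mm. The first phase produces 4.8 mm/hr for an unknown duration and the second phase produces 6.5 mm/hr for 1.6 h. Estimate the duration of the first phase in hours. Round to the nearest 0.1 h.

Known phases: 6.5 × 1.6 = 10.4 mm.
Remaining depth = 25.3 − 10.4 = 14.9 mm.
Duration = 14.9 / 4.8 = 3.1 h.

duration ≈ 3.1 h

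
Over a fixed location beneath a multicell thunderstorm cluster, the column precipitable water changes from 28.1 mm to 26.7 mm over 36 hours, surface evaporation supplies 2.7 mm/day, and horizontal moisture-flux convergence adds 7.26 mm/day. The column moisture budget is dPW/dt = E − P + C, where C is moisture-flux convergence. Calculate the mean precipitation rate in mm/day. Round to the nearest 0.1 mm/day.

dPW/dt = (26.7 − 28.1) mm / (36/24 day) = -0.933 mm/day.
P = E + C − dPW/dt = 2.7 + (7.26) − (-0.933) = 10.9 mm/day.

P ≈ 10.9 mm/day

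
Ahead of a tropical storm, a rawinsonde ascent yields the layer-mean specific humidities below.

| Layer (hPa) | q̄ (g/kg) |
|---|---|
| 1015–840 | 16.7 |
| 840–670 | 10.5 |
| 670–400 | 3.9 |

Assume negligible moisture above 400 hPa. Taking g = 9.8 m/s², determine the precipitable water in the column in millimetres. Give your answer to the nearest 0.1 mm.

PW ≈ 58.8 mm

Precipitable water is the column-integrated vapour mass per unit area: PW = (1/g) Σ q̄ Δp, with q in kg/kg and Δp in Pa (1 kg/m² of water = 1 mm).
Layer 1015–840 hPa: Δp = 175 hPa = 17500 Pa, q̄ = 0.0167 kg/kg → 0.0167 × 17500 / 9.8 = 29.82 mm
Layer 840–670 hPa: Δp = 170 hPa = 17000 Pa, q̄ = 0.0105 kg/kg → 0.0105 × 17000 / 9.8 = 18.21 mm
Layer 670–400 hPa: Δp = 270 hPa = 27000 Pa, q̄ = 0.0039 kg/kg → 0.0039 × 27000 / 9.8 = 10.74 mm
PW = 29.82 + 18.21 + 10.74 = 58.77 ≈ 58.8 mm.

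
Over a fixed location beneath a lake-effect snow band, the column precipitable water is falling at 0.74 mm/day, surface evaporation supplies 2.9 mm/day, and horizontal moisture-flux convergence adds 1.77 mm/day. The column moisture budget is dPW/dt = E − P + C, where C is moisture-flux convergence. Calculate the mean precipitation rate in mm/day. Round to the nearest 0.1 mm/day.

dPW/dt = -0.74 mm/day.
P = E + C − dPW/dt = 2.9 + (1.77) − (-0.74) = 5.4 mm/day.

P ≈ 5.4 mm/day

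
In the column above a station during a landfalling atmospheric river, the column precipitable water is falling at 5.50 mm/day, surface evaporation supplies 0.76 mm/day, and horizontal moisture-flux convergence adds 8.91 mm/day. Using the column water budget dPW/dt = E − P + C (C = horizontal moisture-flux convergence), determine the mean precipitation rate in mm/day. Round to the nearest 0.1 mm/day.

P ≈ 15.2 mm/day

dPW/dt = -5.50 mm/day.
P = E + C − dPW/dt = 0.76 + (8.91) − (-5.50) = 15.2 mm/day.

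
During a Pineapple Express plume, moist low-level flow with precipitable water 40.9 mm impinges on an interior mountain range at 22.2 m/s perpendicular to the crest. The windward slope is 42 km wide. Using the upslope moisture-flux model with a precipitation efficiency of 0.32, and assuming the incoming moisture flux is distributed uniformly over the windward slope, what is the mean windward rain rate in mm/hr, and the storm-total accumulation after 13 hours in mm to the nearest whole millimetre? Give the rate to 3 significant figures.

R ≈ 24.9 mm/hr; total ≈ 324 mm

Incoming column moisture flux per unit ridge length: F = V × PW = 22.2 × 40.9 = 907.98 mm·m/s.
Spread over the 42 km slope with efficiency ε = 0.32: R = ε·F/W = 0.32 × 907.98 / 42000 m = 6.918e-03 mm/s.
R = 6.918e-03 × 3600 = 24.9 mm/hr.
Over 13 h: total = 24.9 × 13 = 323.7 ≈ 324 mm.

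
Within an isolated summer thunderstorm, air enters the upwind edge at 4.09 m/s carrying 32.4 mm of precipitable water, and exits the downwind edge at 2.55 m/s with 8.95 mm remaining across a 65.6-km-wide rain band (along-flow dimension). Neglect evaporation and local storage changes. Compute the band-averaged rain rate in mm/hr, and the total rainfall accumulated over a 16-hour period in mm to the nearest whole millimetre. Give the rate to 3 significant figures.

R ≈ 6.02 mm/hr; total ≈ 96 mm

Column moisture flux per unit crosswind length is F = V × PW.
Inflow: F_in = 4.09 × 32.4 = 132.516 mm·m/s
Outflow: F_out = 2.55 × 8.95 = 22.8225 mm·m/s
Steady-state rate R = (F_in − F_out)/L = (132.516 − 22.8225) / 65600 m = 1.672e-03 mm/s.
R = 1.672e-03 × 3600 = 6.02 mm/hr.
Over 16 h: total = 6.02 × 16 = 96.32 ≈ 96 mm.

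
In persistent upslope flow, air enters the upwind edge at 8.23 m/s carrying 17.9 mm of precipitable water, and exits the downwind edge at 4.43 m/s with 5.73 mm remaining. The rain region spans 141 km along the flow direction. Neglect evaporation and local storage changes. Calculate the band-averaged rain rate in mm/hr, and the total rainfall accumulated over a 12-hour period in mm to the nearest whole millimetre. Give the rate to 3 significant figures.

Column moisture flux per unit crosswind length is F = V × PW.
Inflow: F_in = 8.23 × 17.9 = 147.317 mm·m/s
Outflow: F_out = 4.43 × 5.73 = 25.3839 mm·m/s
Steady-state rate R = (F_in − F_out)/L = (147.317 − 25.3839) / 141000 m = 8.648e-04 mm/s.
R = 8.648e-04 × 3600 = 3.11 mm/hr.
Over 12 h: total = 3.11 × 12 = 37.32 ≈ 37 mm.

R ≈ 3.11 mm/hr; total ≈ 37 mm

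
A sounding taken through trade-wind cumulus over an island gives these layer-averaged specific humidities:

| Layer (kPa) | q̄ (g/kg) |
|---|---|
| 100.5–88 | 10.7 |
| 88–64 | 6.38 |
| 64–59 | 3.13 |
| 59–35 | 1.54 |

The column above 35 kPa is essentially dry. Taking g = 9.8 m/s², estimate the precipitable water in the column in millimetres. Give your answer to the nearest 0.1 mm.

PW ≈ 34.6 mm

Precipitable water is the column-integrated vapour mass per unit area: PW = (1/g) Σ q̄ Δp, with q in kg/kg and Δp in Pa (1 kg/m² of water = 1 mm).
Layer 100.5–88 kPa: Δp = 125 hPa = 12500 Pa, q̄ = 0.0107 kg/kg → 0.0107 × 12500 / 9.8 = 13.65 mm
Layer 88–64 kPa: Δp = 240 hPa = 24000 Pa, q̄ = 0.00638 kg/kg → 0.00638 × 24000 / 9.8 = 15.62 mm
Layer 64–59 kPa: Δp = 50 hPa = 5000 Pa, q̄ = 0.00313 kg/kg → 0.00313 × 5000 / 9.8 = 1.60 mm
Layer 59–35 kPa: Δp = 240 hPa = 24000 Pa, q̄ = 0.00154 kg/kg → 0.00154 × 24000 / 9.8 = 3.77 mm
PW = 13.65 + 15.62 + 1.60 + 3.77 = 34.64 ≈ 34.6 mm.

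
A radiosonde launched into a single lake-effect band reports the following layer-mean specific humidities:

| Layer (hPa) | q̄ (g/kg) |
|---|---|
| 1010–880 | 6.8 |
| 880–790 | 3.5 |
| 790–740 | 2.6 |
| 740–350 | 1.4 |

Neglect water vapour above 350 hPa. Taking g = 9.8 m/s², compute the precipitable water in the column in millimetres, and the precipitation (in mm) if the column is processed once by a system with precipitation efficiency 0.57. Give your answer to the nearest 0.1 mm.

Precipitable water is the column-integrated vapour mass per unit area: PW = (1/g) Σ q̄ Δp, with q in kg/kg and Δp in Pa (1 kg/m² of water = 1 mm).
Layer 1010–880 hPa: Δp = 130 hPa = 13000 Pa, q̄ = 0.0068 kg/kg → 0.0068 × 13000 / 9.8 = 9.02 mm
Layer 880–790 hPa: Δp = 90 hPa = 9000 Pa, q̄ = 0.0035 kg/kg → 0.0035 × 9000 / 9.8 = 3.21 mm
Layer 790–740 hPa: Δp = 50 hPa = 5000 Pa, q̄ = 0.0026 kg/kg → 0.0026 × 5000 / 9.8 = 1.33 mm
Layer 740–350 hPa: Δp = 390 hPa = 39000 Pa, q̄ = 0.0014 kg/kg → 0.0014 × 39000 / 9.8 = 5.57 mm
PW = 9.02 + 3.21 + 1.33 + 5.57 = 19.13 ≈ 19.1 mm.
Precipitation = ε × PW = 0.57 × 19.1 = 10.9 mm.

PW ≈ 19.1 mm; precipitation ≈ 10.9 mm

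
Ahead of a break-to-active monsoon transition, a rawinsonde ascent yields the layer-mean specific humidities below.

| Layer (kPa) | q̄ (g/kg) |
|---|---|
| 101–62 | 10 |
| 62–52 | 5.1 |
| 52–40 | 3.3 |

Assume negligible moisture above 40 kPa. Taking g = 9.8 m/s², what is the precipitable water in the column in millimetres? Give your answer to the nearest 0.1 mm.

Precipitable water is the column-integrated vapour mass per unit area: PW = (1/g) Σ q̄ Δp, with q in kg/kg and Δp in Pa (1 kg/m² of water = 1 mm).
Layer 101–62 kPa: Δp = 390 hPa = 39000 Pa, q̄ = 0.01 kg/kg → 0.01 × 39000 / 9.8 = 39.80 mm
Layer 62–52 kPa: Δp = 100 hPa = 10000 Pa, q̄ = 0.0051 kg/kg → 0.0051 × 10000 / 9.8 = 5.20 mm
Layer 52–40 kPa: Δp = 120 hPa = 12000 Pa, q̄ = 0.0033 kg/kg → 0.0033 × 12000 / 9.8 = 4.04 mm
PW = 39.80 + 5.20 + 4.04 = 49.04 ≈ 49.0 mm.

PW ≈ 49.0 mm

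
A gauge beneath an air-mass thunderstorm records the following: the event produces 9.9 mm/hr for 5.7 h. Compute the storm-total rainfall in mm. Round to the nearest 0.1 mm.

total ≈ 56.4 mm

Total = Σ Rᵢ Δtᵢ = 9.9 × 5.7
      = 56.43 = 56.4 mm.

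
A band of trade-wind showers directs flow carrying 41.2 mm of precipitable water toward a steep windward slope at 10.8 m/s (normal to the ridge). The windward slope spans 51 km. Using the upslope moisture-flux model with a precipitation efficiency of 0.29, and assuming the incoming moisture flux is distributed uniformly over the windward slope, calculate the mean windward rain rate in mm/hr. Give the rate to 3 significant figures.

Incoming column moisture flux per unit ridge length: F = V × PW = 10.8 × 41.2 = 444.96 mm·m/s.
Spread over the 51 km slope with efficiency ε = 0.29: R = ε·F/W = 0.29 × 444.96 / 51000 m = 2.530e-03 mm/s.
R = 2.530e-03 × 3600 = 9.11 mm/hr.

R ≈ 9.11 mm/hr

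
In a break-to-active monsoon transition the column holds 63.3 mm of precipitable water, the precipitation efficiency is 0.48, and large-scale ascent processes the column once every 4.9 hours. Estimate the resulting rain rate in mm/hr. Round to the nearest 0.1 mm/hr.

R ≈ 6.2 mm/hr

Each overturning extracts ε × PW = 0.48 × 63.3 = 30.384 mm.
Rate = ε·PW / τ = 30.384 / 4.9 h = 6.2 mm/hr.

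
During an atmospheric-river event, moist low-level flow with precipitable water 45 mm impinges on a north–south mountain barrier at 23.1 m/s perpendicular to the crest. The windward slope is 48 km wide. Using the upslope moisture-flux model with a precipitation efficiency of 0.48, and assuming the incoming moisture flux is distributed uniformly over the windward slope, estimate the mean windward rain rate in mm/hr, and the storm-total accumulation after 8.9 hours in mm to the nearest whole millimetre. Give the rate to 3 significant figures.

Incoming column moisture flux per unit ridge length: F = V × PW = 23.1 × 45 = 1039.5 mm·m/s.
Spread over the 48 km slope with efficiency ε = 0.48: R = ε·F/W = 0.48 × 1039.5 / 48000 m = 1.040e-02 mm/s.
R = 1.040e-02 × 3600 = 37.4 mm/hr.
Over 8.9 h: total = 37.4 × 8.9 = 332.86 ≈ 333 mm.

R ≈ 37.4 mm/hr; total ≈ 333 mm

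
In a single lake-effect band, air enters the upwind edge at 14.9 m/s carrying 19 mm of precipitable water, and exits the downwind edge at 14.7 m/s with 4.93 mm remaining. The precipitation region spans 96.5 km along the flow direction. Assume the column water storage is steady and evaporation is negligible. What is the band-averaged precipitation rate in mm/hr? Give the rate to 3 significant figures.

Column moisture flux per unit crosswind length is F = V × PW.
Inflow: F_in = 14.9 × 19 = 283.1 mm·m/s
Outflow: F_out = 14.7 × 4.93 = 72.471 mm·m/s
Steady-state rate R = (F_in − F_out)/L = (283.1 − 72.471) / 96500 m = 2.183e-03 mm/s.
R = 2.183e-03 × 3600 = 7.86 mm/hr.

R ≈ 7.86 mm/hr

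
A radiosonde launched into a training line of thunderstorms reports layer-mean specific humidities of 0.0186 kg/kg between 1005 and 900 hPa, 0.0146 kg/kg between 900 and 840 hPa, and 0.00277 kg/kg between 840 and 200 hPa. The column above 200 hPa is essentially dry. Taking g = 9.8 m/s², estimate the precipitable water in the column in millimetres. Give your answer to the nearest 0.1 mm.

Precipitable water is the column-integrated vapour mass per unit area: PW = (1/g) Σ q̄ Δp, with q in kg/kg and Δp in Pa (1 kg/m² of water = 1 mm).
Layer 1005–900 hPa: Δp = 105 hPa = 10500 Pa, q̄ = 0.0186 kg/kg → 0.0186 × 10500 / 9.8 = 19.93 mm
Layer 900–840 hPa: Δp = 60 hPa = 6000 Pa, q̄ = 0.0146 kg/kg → 0.0146 × 6000 / 9.8 = 8.94 mm
Layer 840–200 hPa: Δp = 640 hPa = 64000 Pa, q̄ = 0.00277 kg/kg → 0.00277 × 64000 / 9.8 = 18.09 mm
PW = 19.93 + 8.94 + 18.09 = 46.96 ≈ 47.0 mm.

PW ≈ 47.0 mm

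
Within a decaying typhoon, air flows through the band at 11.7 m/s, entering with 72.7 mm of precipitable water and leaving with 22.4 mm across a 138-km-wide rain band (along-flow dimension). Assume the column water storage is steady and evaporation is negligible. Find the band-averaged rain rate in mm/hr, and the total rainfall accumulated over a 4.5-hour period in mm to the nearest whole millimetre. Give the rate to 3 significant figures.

Column moisture flux per unit crosswind length is F = V × PW.
Inflow: F_in = 11.7 × 72.7 = 850.59 mm·m/s
Outflow: F_out = 11.7 × 22.4 = 262.08 mm·m/s
Steady-state rate R = (F_in − F_out)/L = (850.59 − 262.08) / 138000 m = 4.265e-03 mm/s.
R = 4.265e-03 × 3600 = 15.4 mm/hr.
Over 4.5 h: total = 15.4 × 4.5 = 69.3 ≈ 69 mm.

R ≈ 15.4 mm/hr; total ≈ 69 mm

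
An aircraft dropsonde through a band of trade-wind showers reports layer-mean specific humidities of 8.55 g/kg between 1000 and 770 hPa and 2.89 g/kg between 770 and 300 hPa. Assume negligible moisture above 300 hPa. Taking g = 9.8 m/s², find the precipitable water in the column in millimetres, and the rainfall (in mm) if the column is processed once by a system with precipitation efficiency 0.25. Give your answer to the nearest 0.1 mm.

PW ≈ 33.9 mm; rainfall ≈ 8.5 mm

Precipitable water is the column-integrated vapour mass per unit area: PW = (1/g) Σ q̄ Δp, with q in kg/kg and Δp in Pa (1 kg/m² of water = 1 mm).
Layer 1000–770 hPa: Δp = 230 hPa = 23000 Pa, q̄ = 0.00855 kg/kg → 0.00855 × 23000 / 9.8 = 20.07 mm
Layer 770–300 hPa: Δp = 470 hPa = 47000 Pa, q̄ = 0.00289 kg/kg → 0.00289 × 47000 / 9.8 = 13.86 mm
PW = 20.07 + 13.86 = 33.93 ≈ 33.9 mm.
Rainfall = ε × PW = 0.25 × 33.9 = 8.5 mm.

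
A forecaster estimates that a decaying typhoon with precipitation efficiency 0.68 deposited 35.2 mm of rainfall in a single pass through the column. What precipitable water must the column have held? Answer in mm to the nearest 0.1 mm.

PW = rainfall / ε = 35.2 / 0.68 = 51.8 mm.

PW ≈ 51.8 mm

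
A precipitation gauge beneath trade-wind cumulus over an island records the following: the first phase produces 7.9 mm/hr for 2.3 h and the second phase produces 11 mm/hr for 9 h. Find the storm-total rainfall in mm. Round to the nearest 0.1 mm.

total ≈ 117.2 mm

Total = Σ Rᵢ Δtᵢ = 7.9 × 2.3 + 11 × 9
      = 18.17 + 99 = 117.2 mm.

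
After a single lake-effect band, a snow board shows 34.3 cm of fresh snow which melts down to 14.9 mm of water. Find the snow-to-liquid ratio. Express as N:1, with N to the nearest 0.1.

ratio ≈ 23.0

Ratio = snow depth / SWE = 343 mm / 14.9 mm = 23.0, i.e. 23.0:1.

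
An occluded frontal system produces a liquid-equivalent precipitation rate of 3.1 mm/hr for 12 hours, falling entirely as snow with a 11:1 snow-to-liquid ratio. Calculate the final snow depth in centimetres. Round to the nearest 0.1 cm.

Liquid-equivalent depth = 3.1 × 12 = 37.2 mm.
Snow depth = 37.2 mm × 11 = 409.2 mm = 40.9 cm.

snow depth ≈ 40.9 cm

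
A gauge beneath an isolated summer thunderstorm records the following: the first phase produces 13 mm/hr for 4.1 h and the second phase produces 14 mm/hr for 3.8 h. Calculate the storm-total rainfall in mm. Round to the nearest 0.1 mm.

total ≈ 106.5 mm

Total = Σ Rᵢ Δtᵢ = 13 × 4.1 + 14 × 3.8
      = 53.3 + 53.2 = 106.5 mm.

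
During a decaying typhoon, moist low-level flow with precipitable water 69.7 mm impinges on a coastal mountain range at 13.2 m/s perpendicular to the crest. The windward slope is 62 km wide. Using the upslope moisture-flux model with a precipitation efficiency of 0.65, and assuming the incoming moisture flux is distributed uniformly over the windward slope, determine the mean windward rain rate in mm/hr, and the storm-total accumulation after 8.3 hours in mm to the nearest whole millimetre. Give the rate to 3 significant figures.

Incoming column moisture flux per unit ridge length: F = V × PW = 13.2 × 69.7 = 920.04 mm·m/s.
Spread over the 62 km slope with efficiency ε = 0.65: R = ε·F/W = 0.65 × 920.04 / 62000 m = 9.646e-03 mm/s.
R = 9.646e-03 × 3600 = 34.7 mm/hr.
Over 8.3 h: total = 34.7 × 8.3 = 288.01 ≈ 288 mm.

R ≈ 34.7 mm/hr; total ≈ 288 mm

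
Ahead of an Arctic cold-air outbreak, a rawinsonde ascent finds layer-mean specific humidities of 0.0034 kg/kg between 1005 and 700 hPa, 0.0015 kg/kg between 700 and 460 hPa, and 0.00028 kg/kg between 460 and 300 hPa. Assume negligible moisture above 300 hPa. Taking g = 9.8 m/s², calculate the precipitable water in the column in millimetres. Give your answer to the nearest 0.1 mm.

Precipitable water is the column-integrated vapour mass per unit area: PW = (1/g) Σ q̄ Δp, with q in kg/kg and Δp in Pa (1 kg/m² of water = 1 mm).
Layer 1005–700 hPa: Δp = 305 hPa = 30500 Pa, q̄ = 0.0034 kg/kg → 0.0034 × 30500 / 9.8 = 10.58 mm
Layer 700–460 hPa: Δp = 240 hPa = 24000 Pa, q̄ = 0.0015 kg/kg → 0.0015 × 24000 / 9.8 = 3.67 mm
Layer 460–300 hPa: Δp = 160 hPa = 16000 Pa, q̄ = 0.00028 kg/kg → 0.00028 × 16000 / 9.8 = 0.46 mm
PW = 10.58 + 3.67 + 0.46 = 14.71 ≈ 14.7 mm.

PW ≈ 14.7 mm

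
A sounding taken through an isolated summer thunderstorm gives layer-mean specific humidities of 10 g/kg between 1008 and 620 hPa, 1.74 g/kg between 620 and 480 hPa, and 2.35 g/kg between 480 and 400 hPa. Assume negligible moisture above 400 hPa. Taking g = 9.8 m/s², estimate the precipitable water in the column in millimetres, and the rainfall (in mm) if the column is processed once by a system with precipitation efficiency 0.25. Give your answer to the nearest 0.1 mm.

PW ≈ 44.0 mm; rainfall ≈ 11.0 mm

Precipitable water is the column-integrated vapour mass per unit area: PW = (1/g) Σ q̄ Δp, with q in kg/kg and Δp in Pa (1 kg/m² of water = 1 mm).
Layer 1008–620 hPa: Δp = 388 hPa = 38800 Pa, q̄ = 0.01 kg/kg → 0.01 × 38800 / 9.8 = 39.59 mm
Layer 620–480 hPa: Δp = 140 hPa = 14000 Pa, q̄ = 0.00174 kg/kg → 0.00174 × 14000 / 9.8 = 2.49 mm
Layer 480–400 hPa: Δp = 80 hPa = 8000 Pa, q̄ = 0.00235 kg/kg → 0.00235 × 8000 / 9.8 = 1.92 mm
PW = 39.59 + 2.49 + 1.92 = 44.00 ≈ 44.0 mm.
Rainfall = ε × PW = 0.25 × 44.0 = 11.0 mm.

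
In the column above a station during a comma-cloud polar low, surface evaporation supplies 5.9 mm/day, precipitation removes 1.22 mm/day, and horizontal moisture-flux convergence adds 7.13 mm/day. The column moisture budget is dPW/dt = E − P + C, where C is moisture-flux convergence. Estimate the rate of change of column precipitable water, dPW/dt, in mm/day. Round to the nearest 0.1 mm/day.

dPW/dt = E − P + C = 5.9 − 1.22 + (7.13) = 11.8 mm/day.

dPW/dt ≈ 11.8 mm/day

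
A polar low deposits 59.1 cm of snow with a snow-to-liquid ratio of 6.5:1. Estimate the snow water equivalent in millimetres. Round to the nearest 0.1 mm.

SWE ≈ 90.9 mm

SWE = snow depth / ratio = 59.1 cm / 6.5 = 9.092 cm = 90.9 mm.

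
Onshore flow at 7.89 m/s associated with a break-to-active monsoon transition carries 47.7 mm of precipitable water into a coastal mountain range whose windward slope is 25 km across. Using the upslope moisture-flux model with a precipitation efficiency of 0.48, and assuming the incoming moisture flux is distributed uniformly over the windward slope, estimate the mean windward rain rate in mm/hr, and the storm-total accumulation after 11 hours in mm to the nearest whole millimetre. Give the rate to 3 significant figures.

Incoming column moisture flux per unit ridge length: F = V × PW = 7.89 × 47.7 = 376.353 mm·m/s.
Spread over the 25 km slope with efficiency ε = 0.48: R = ε·F/W = 0.48 × 376.353 / 25000 m = 7.226e-03 mm/s.
R = 7.226e-03 × 3600 = 26.0 mm/hr.
Over 11 h: total = 26.0 × 11 = 286 mm.

R ≈ 26.0 mm/hr; total ≈ 286 mm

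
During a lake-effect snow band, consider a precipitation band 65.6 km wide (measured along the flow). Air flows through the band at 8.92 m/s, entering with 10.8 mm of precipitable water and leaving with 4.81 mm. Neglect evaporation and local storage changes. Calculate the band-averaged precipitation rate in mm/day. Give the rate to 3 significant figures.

R ≈ 70.4 mm/day

Column moisture flux per unit crosswind length is F = V × PW.
Inflow: F_in = 8.92 × 10.8 = 96.336 mm·m/s
Outflow: F_out = 8.92 × 4.81 = 42.9052 mm·m/s
Steady-state rate R = (F_in − F_out)/L = (96.336 − 42.9052) / 65600 m = 8.145e-04 mm/s.
R = 8.145e-04 × 3600 × 24 = 70.4 mm/day.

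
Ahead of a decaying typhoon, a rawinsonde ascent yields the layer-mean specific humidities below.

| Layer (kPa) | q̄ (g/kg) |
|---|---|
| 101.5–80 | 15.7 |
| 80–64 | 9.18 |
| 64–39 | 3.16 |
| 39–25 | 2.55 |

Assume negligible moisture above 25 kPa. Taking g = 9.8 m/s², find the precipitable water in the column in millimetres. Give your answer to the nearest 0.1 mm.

PW ≈ 61.1 mm

Precipitable water is the column-integrated vapour mass per unit area: PW = (1/g) Σ q̄ Δp, with q in kg/kg and Δp in Pa (1 kg/m² of water = 1 mm).
Layer 101.5–80 kPa: Δp = 215 hPa = 21500 Pa, q̄ = 0.0157 kg/kg → 0.0157 × 21500 / 9.8 = 34.44 mm
Layer 80–64 kPa: Δp = 160 hPa = 16000 Pa, q̄ = 0.00918 kg/kg → 0.00918 × 16000 / 9.8 = 14.99 mm
Layer 64–39 kPa: Δp = 250 hPa = 25000 Pa, q̄ = 0.00316 kg/kg → 0.00316 × 25000 / 9.8 = 8.06 mm
Layer 39–25 kPa: Δp = 140 hPa = 14000 Pa, q̄ = 0.00255 kg/kg → 0.00255 × 14000 / 9.8 = 3.64 mm
PW = 34.44 + 14.99 + 8.06 + 3.64 = 61.13 ≈ 61.1 mm.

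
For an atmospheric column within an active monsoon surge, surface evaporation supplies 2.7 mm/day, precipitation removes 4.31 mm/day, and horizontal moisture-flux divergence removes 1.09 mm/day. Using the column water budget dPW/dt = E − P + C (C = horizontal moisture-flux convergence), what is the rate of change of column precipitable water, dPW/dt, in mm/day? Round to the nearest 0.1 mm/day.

dPW/dt = E − P + C = 2.7 − 4.31 + (-1.09) = -2.7 mm/day.

dPW/dt ≈ -2.7 mm/day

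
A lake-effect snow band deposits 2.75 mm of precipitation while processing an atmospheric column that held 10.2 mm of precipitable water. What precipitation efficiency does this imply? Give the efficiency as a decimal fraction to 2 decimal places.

ε ≈ 0.27

ε = precipitation / PW = 2.75 / 10.2 = 0.27.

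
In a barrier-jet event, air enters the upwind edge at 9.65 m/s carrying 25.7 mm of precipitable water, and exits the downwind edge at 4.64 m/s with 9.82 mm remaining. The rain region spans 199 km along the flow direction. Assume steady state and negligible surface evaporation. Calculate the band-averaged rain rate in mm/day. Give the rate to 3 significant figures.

R ≈ 87.9 mm/day

Column moisture flux per unit crosswind length is F = V × PW.
Inflow: F_in = 9.65 × 25.7 = 248.005 mm·m/s
Outflow: F_out = 4.64 × 9.82 = 45.5648 mm·m/s
Steady-state rate R = (F_in − F_out)/L = (248.005 − 45.5648) / 199000 m = 1.017e-03 mm/s.
R = 1.017e-03 × 3600 × 24 = 87.9 mm/day.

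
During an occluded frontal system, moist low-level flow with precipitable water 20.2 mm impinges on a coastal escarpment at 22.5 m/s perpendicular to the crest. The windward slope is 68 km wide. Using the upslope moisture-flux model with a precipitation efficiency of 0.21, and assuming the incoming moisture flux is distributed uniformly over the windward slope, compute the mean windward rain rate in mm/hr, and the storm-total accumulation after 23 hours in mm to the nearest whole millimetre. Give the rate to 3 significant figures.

R ≈ 5.05 mm/hr; total ≈ 116 mm

Incoming column moisture flux per unit ridge length: F = V × PW = 22.5 × 20.2 = 454.5 mm·m/s.
Spread over the 68 km slope with efficiency ε = 0.21: R = ε·F/W = 0.21 × 454.5 / 68000 m = 1.404e-03 mm/s.
R = 1.404e-03 × 3600 = 5.05 mm/hr.
Over 23 h: total = 5.05 × 23 = 116.15 ≈ 116 mm.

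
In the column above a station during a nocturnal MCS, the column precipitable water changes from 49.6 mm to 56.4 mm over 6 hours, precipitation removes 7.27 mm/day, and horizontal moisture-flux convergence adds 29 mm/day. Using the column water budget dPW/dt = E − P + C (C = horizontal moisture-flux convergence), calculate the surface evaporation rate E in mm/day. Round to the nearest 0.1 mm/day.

dPW/dt = (56.4 − 49.6) mm / (6/24 day) = +27.200 mm/day.
E = dPW/dt + P − C = (+27.200) + 7.27 − (29) = 5.5 mm/day.

E ≈ 5.5 mm/day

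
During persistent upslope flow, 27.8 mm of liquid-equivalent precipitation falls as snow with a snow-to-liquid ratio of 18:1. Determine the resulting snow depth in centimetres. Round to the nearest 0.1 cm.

snow depth ≈ 50.0 cm

Snow depth = liquid × ratio = 27.8 mm × 18 = 500.4 mm = 50.0 cm.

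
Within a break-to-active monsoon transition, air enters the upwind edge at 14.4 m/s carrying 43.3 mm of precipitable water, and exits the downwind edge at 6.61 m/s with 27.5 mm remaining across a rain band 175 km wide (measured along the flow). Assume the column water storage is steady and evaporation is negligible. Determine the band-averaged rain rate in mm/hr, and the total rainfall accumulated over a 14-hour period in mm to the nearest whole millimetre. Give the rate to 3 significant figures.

R ≈ 9.09 mm/hr; total ≈ 127 mm

Column moisture flux per unit crosswind length is F = V × PW.
Inflow: F_in = 14.4 × 43.3 = 623.52 mm·m/s
Outflow: F_out = 6.61 × 27.5 = 181.775 mm·m/s
Steady-state rate R = (F_in − F_out)/L = (623.52 − 181.775) / 175000 m = 2.524e-03 mm/s.
R = 2.524e-03 × 3600 = 9.09 mm/hr.
Over 14 h: total = 9.09 × 14 = 127.26 ≈ 127 mm.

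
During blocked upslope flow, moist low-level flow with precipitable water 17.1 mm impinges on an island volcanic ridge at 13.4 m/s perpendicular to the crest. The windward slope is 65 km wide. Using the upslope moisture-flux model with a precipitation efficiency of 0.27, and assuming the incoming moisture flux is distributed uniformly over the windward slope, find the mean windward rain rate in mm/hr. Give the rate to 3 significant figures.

R ≈ 3.43 mm/hr

Incoming column moisture flux per unit ridge length: F = V × PW = 13.4 × 17.1 = 229.14 mm·m/s.
Spread over the 65 km slope with efficiency ε = 0.27: R = ε·F/W = 0.27 × 229.14 / 65000 m = 9.518e-04 mm/s.
R = 9.518e-04 × 3600 = 3.43 mm/hr.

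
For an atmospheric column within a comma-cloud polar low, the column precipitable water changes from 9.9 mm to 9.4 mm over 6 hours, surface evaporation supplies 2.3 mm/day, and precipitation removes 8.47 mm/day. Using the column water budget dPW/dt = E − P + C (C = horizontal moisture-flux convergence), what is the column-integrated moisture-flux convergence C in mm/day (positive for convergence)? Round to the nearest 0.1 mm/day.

dPW/dt = (9.4 − 9.9) mm / (6/24 day) = -2.000 mm/day.
C = dPW/dt − E + P = (-2.000) − 2.3 + 8.47 = 4.2 mm/day.

C ≈ 4.2 mm/day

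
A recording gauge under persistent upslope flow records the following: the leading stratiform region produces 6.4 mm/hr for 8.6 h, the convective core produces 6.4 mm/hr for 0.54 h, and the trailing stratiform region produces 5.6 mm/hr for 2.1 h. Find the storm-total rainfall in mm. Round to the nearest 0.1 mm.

total ≈ 70.3 mm

Total = Σ Rᵢ Δtᵢ = 6.4 × 8.6 + 6.4 × 0.54 + 5.6 × 2.1
      = 55.04 + 3.456 + 11.76 = 70.3 mm.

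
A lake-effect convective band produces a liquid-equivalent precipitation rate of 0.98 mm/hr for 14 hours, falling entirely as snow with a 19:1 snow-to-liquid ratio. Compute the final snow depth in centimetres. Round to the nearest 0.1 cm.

snow depth ≈ 26.1 cm

Liquid-equivalent depth = 0.98 × 14 = 13.72 mm.
Snow depth = 13.72 mm × 19 = 260.68 mm = 26.1 cm.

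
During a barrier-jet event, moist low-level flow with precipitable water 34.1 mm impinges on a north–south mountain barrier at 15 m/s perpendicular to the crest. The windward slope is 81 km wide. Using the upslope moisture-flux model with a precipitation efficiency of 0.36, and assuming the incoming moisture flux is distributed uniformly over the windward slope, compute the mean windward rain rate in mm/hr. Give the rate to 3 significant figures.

R ≈ 8.18 mm/hr

Incoming column moisture flux per unit ridge length: F = V × PW = 15 × 34.1 = 511.5 mm·m/s.
Spread over the 81 km slope with efficiency ε = 0.36: R = ε·F/W = 0.36 × 511.5 / 81000 m = 2.273e-03 mm/s.
R = 2.273e-03 × 3600 = 8.18 mm/hr.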